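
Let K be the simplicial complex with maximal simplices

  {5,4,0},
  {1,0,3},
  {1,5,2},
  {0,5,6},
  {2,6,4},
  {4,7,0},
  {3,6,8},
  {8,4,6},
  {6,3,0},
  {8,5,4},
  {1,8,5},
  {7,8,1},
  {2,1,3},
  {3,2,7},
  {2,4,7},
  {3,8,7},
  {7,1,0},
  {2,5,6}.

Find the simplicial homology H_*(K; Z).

H_0 ≅ Z,  H_1 ≅ Z × Z/2,  H_2 = 0.

Fix the vertex order 0 < 1 < 2 < 3 < 4 < 5 < 6 < 7 < 8 and write every simplex with vertices in increasing order. Then dim K = 2 and the simplices of K are:

  0-simplices (9): [0], [1], [2], [3], [4], [5], [6], [7], [8]
  1-simplices (27): (27 of them)
  2-simplices (18): [0,1,3], [0,1,7], [0,3,6], [0,4,5], [0,4,7], [0,5,6], [1,2,3], [1,2,5], [1,5,8], [1,7,8], [2,3,7], [2,4,6], [2,4,7], [2,5,6], [3,6,8], [3,7,8], [4,5,8], [4,6,8]

giving chain groups C_0 ≅ Z^9, C_1 ≅ Z^27, C_2 ≅ Z^18.

∂_1: C_1 → C_0 maps an edge to its endpoints' difference, ∂[p,q] = q − p. For instance
  ∂[2,6] = [6] − [2].
As a 9×27 matrix over Z this has rank 8, with invariant factors (1,1,1,1,1,1,1,1).

The boundary map ∂_2: C_2 → C_1 sends each 2-simplex [p,q,r] to [q,r] − [p,r] + [p,q]. For instance
  ∂[2,3,7] = [3,7] − [2,7] + [2,3],
  ∂[2,4,6] = [4,6] − [2,6] + [2,4].
The resulting 27×18 matrix has rank 18, and its Smith normal form has invariant factors (1,1,1,1,1,1,1,1,1,1,1,1,1,1,1,1,1,2).

Now H_k = ker ∂_k / im ∂_{k+1}, so:

  H_0: rank C_0 − rank ∂_1 = 9 − 8 = 1, and the invariant factors of ∂_1 are all 1, so H_0 ≅ Z.
  H_1: rank ker ∂_1 − rank ∂_2 = (27 − 8) − 18 = 1, and ∂_2 has invariant factor 2 > 1, so H_1 ≅ Z × Z/2.
  H_2: rank ker ∂_2 − rank ∂_3 = (18 − 18) − 0 = 0, and there is no ∂_3, so H_2 ≅ 0.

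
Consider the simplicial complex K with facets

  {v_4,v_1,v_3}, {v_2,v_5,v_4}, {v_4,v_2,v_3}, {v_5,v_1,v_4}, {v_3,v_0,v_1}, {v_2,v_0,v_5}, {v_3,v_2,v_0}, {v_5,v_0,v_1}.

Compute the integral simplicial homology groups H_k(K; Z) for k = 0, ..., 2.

H_0 ≅ Z,  H_1 = 0,  H_2 ≅ Z.

We work with the vertex ordering v_0 < v_1 < v_2 < v_3 < v_4 < v_5. The simplices of K, each written with vertices in increasing order, are:

  0-simplices (6): [v_0], [v_1], [v_2], [v_3], [v_4], [v_5]
  1-simplices (12): [v_0,v_1], [v_0,v_2], [v_0,v_3], [v_0,v_5], [v_1,v_3], [v_1,v_4], [v_1,v_5], [v_2,v_3], [v_2,v_4], [v_2,v_5], [v_3,v_4], [v_4,v_5]
  2-simplices (8): [v_0,v_1,v_3], [v_0,v_1,v_5], [v_0,v_2,v_3], [v_0,v_2,v_5], [v_1,v_3,v_4], [v_1,v_4,v_5], [v_2,v_3,v_4], [v_2,v_4,v_5]

giving chain groups C_0 ≅ Z^6, C_1 ≅ Z^12, C_2 ≅ Z^8.

∂_1: C_1 → C_0 sends each edge [p,q] (with p < q) to q − p. For instance
  ∂[v_0,v_5] = [v_5] − [v_0].
The 6×12 boundary matrix has rank 5 and Smith normal form diag(1,1,1,1,1).

Boundary ∂_2: C_2 → C_1 sends each 2-simplex [p,q,r] to [q,r] − [p,r] + [p,q]. For instance
  ∂[v_1,v_4,v_5] = [v_4,v_5] − [v_1,v_5] + [v_1,v_4],
  ∂[v_2,v_4,v_5] = [v_4,v_5] − [v_2,v_5] + [v_2,v_4].
As a 12×8 matrix over Z this has rank 7, with invariant factors (1,1,1,1,1,1,1).

Now H_k = ker ∂_k / im ∂_{k+1}, so:

  H_0: rank C_0 − rank ∂_1 = 6 − 5 = 1, and the invariant factors of ∂_1 are all 1, so H_0 ≅ Z.
  H_1: rank ker ∂_1 − rank ∂_2 = (12 − 5) − 7 = 0, and the invariant factors of ∂_2 are all 1, so H_1 ≅ 0.
  H_2: rank ker ∂_2 − rank ∂_3 = (8 − 7) − 0 = 1, and there is no ∂_3, so H_2 ≅ Z.

As a check, the Euler characteristic is 6 − 12 + 8 = 2, which agrees with 1 − 0 + 1 = 2.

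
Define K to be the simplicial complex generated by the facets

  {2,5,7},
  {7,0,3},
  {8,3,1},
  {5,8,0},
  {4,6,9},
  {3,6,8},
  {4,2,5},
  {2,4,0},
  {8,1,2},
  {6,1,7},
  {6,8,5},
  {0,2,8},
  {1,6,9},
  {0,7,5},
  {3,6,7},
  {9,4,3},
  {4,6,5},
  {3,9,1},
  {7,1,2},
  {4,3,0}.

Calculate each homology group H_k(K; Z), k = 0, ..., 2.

H_0 ≅ Z,  H_1 ≅ Z ⊕ Z/2Z,  H_2 = 0.

Order the vertices as 0 < 1 < 2 < 3 < 4 < 5 < 6 < 7 < 8 < 9. Listing each simplex with vertices in this order, K has dimension 2 with simplices:

  0-simplices (10): [0], [1], [2], [3], [4], [5], [6], [7], [8], [9]
  1-simplices (30): (30 of them)
  2-simplices (20): (20 of them)

so the chain groups are C_0 ≅ Z^10, C_1 ≅ Z^30, C_2 ≅ Z^20.

The boundary map ∂_1: C_1 → C_0 sends each edge [p,q] (with p < q) to q − p. For instance
  ∂[3,7] = [7] − [3].
This gives a 10×30 integer matrix of rank 9; reducing to Smith normal form yields diagonal entries (1,1,1,1,1,1,1,1,1).

The boundary map ∂_2: C_2 → C_1 sends each 2-simplex [p,q,r] to [q,r] − [p,r] + [p,q]. For instance
  ∂[3,6,8] = [6,8] − [3,8] + [3,6],
  ∂[0,2,8] = [2,8] − [0,8] + [0,2].
The resulting 30×20 matrix has rank 20, and its Smith normal form has invariant factors (1,1,1,1,1,1,1,1,1,1,1,1,1,1,1,1,1,1,1,2).

Computing H_k = (kernel of ∂_k) / (image of ∂_{k+1}):

  H_0: rank C_0 − rank ∂_1 = 10 − 9 = 1, and the invariant factors of ∂_1 are all 1, so H_0 ≅ Z.
  H_1: rank ker ∂_1 − rank ∂_2 = (30 − 9) − 20 = 1, and ∂_2 has invariant factor 2 > 1, so H_1 ≅ Z ⊕ Z/2Z.
  H_2: rank ker ∂_2 − rank ∂_3 = (20 − 20) − 0 = 0, and there is no ∂_3, so H_2 ≅ 0.

(K is a triangulation of the Klein bottle.)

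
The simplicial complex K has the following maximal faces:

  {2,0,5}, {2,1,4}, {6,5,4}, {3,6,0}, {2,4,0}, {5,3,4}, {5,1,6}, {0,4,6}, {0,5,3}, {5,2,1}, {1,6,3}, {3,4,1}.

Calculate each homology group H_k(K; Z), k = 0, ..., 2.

Order the vertices as 0 < 1 < 2 < 3 < 4 < 5 < 6. Listing each simplex with vertices in this order, K has dimension 2 with simplices:

  0-simplices (7): [0], [1], [2], [3], [4], [5], [6]
  1-simplices (18): [0,2], [0,3], [0,4], [0,5], [0,6], [1,2], [1,3], [1,4], [1,5], [1,6], [2,4], [2,5], [3,4], [3,5], [3,6], [4,5], [4,6], [5,6]
  2-simplices (12): [0,2,4], [0,2,5], [0,3,5], [0,3,6], [0,4,6], [1,2,4], [1,2,5], [1,3,4], [1,3,6], [1,5,6], [3,4,5], [4,5,6]

so the chain groups are C_0 ≅ Z^7, C_1 ≅ Z^18, C_2 ≅ Z^12.

The boundary map ∂_1: C_1 → C_0 maps an edge to its endpoints' difference, ∂[p,q] = q − p.
The 7×18 boundary matrix has rank 6 and Smith normal form diag(1,1,1,1,1,1).

The boundary map ∂_2: C_2 → C_1 maps a triangle to the signed sum of its edges. For instance
  ∂[1,5,6] = [5,6] − [1,6] + [1,5],
  ∂[1,3,6] = [3,6] − [1,6] + [1,3].
The 18×12 boundary matrix has rank 12 and Smith normal form diag(1,1,1,1,1,1,1,1,1,1,1,2).

Now H_k = ker ∂_k / im ∂_{k+1}, so:

  H_0: rank C_0 − rank ∂_1 = 7 − 6 = 1, and the invariant factors of ∂_1 are all 1, so H_0 = Z.
  H_1: rank ker ∂_1 − rank ∂_2 = (18 − 6) − 12 = 0, and ∂_2 has invariant factor 2 > 1, so H_1 = Z_2.
  H_2: rank ker ∂_2 − rank ∂_3 = (12 − 12) − 0 = 0, and there is no ∂_3, so H_2 = 0.

H_0 = Z,  H_1 = Z_2,  H_2 = 0.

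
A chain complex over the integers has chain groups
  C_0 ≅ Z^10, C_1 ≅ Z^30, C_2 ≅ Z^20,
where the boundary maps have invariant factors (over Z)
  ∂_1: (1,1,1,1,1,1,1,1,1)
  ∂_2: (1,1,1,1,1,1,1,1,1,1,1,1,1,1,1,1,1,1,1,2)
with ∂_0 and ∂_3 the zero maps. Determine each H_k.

H_0 = Z,  H_1 = Z ⊕ Z_2,  H_2 = 0.

H_0: b_0 = 10 − 0 − 9 = 1; torsion from ∂_1 factors > 1: none. So H_0 = Z.
H_1: b_1 = 30 − 9 − 20 = 1; torsion from ∂_2 factors > 1: [2]. So H_1 = Z ⊕ Z_2.
H_2: b_2 = 20 − 20 − 0 = 0; torsion from ∂_3 factors > 1: none. So H_2 = 0.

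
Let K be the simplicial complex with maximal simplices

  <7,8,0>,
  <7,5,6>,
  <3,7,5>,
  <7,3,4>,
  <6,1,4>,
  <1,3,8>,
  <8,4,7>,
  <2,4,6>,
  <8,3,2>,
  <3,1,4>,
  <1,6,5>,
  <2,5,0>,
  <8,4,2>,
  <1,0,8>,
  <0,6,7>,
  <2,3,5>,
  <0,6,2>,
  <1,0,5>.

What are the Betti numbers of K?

b_0 = 1, b_1 = 1, b_2 = 0.

Fix the vertex order 0 < 1 < 2 < 3 < 4 < 5 < 6 < 7 < 8 and write every simplex with vertices in increasing order. Then dim K = 2 and the simplices of K are:

  0-simplices (9): [0], [1], [2], [3], [4], [5], [6], [7], [8]
  1-simplices (27): (27 of them)
  2-simplices (18): [0,1,5], [0,1,8], [0,2,5], [0,2,6], [0,6,7], [0,7,8], [1,3,4], [1,3,8], [1,4,6], [1,5,6], [2,3,5], [2,3,8], [2,4,6], [2,4,8], [3,4,7], [3,5,7], [4,7,8], [5,6,7]

giving chain groups C_0 ≅ Z^9, C_1 ≅ Z^27, C_2 ≅ Z^18.

∂_1: C_1 → C_0 maps an edge to its endpoints' difference, ∂[p,q] = q − p.
As a 9×27 matrix over Z this has rank 8, with invariant factors (1,1,1,1,1,1,1,1).

Boundary ∂_2: C_2 → C_1 acts by ∂[p,q,r] = [q,r] − [p,r] + [p,q]. For instance
  ∂[2,4,8] = [4,8] − [2,8] + [2,4],
  ∂[0,7,8] = [7,8] − [0,8] + [0,7].
The resulting 27×18 matrix has rank 18, and its Smith normal form has invariant factors (1,1,1,1,1,1,1,1,1,1,1,1,1,1,1,1,1,2).

Computing H_k = (kernel of ∂_k) / (image of ∂_{k+1}):

  H_0: rank C_0 − rank ∂_1 = 9 − 8 = 1, and the invariant factors of ∂_1 are all 1, so H_0 ≅ Z.
  H_1: rank ker ∂_1 − rank ∂_2 = (27 − 8) − 18 = 1, and ∂_2 has invariant factor 2 > 1, so H_1 ≅ Z × Z/2.
  H_2: rank ker ∂_2 − rank ∂_3 = (18 − 18) − 0 = 0, and there is no ∂_3, so H_2 ≅ 0.

Hence the Betti numbers are b_0 = 1, b_1 = 1, b_2 = 0.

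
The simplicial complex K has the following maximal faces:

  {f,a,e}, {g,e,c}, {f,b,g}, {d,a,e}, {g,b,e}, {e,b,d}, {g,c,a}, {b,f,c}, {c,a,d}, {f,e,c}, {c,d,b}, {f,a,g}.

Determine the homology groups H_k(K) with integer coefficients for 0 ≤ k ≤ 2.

H_0 ≅ Z,  H_1 ≅ Z/2,  H_2 = 0.

Order the vertices as a < b < c < d < e < f < g. Listing each simplex with vertices in this order, K has dimension 2 with simplices:

  0-simplices (7): a, b, c, d, e, f, g
  1-simplices (18): ac, ad, ae, af, ag, bc, bd, be, bf, bg, cd, ce, cf, cg, de, ef, eg, fg
  2-simplices (12): acd, acg, ade, aef, afg, bcd, bcf, bde, beg, bfg, cef, ceg

Hence C_0 ≅ Z^7, C_1 ≅ Z^18, C_2 ≅ Z^12.

The boundary map ∂_1: C_1 → C_0 sends each edge [p,q] (with p < q) to q − p.
This gives a 7×18 integer matrix of rank 6; reducing to Smith normal form yields diagonal entries (1,1,1,1,1,1).

Boundary ∂_2: C_2 → C_1 maps a triangle to the signed sum of its edges. For instance
  ∂cef = ef − cf + ce,
  ∂ceg = eg − cg + ce.
The 18×12 boundary matrix has rank 12 and Smith normal form diag(1,1,1,1,1,1,1,1,1,1,1,2).

Now H_k = ker ∂_k / im ∂_{k+1}, so:

  H_0: rank C_0 − rank ∂_1 = 7 − 6 = 1, and the invariant factors of ∂_1 are all 1, so H_0 = Z.
  H_1: rank ker ∂_1 − rank ∂_2 = (18 − 6) − 12 = 0, and ∂_2 has invariant factor 2 > 1, so H_1 = Z/2.
  H_2: rank ker ∂_2 − rank ∂_3 = (12 − 12) − 0 = 0, and there is no ∂_3, so H_2 = 0.

(K is a triangulation of the real projective plane RP^2.)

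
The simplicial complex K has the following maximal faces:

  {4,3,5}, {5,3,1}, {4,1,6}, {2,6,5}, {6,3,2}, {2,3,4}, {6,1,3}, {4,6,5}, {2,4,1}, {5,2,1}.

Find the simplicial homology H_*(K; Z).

H_0 ≅ Z,  H_1 ≅ Z/2,  H_2 = 0.

K has 6 vertices, 15 edges, 10 triangles.
rank ∂_0 = 0, rank ∂_1 = 5 ⇒ b_0 = 6 − 0 − 5 = 1; all invariant factors of ∂_1 are 1 so no torsion. So H_0 = Z.
rank ∂_1 = 5, rank ∂_2 = 10 ⇒ b_1 = 15 − 5 − 10 = 0; ∂_2 has invariant factor(s) [2] giving torsion. So H_1 = Z/2.
rank ∂_2 = 10, rank ∂_3 = 0 ⇒ b_2 = 10 − 10 − 0 = 0. So H_2 = 0.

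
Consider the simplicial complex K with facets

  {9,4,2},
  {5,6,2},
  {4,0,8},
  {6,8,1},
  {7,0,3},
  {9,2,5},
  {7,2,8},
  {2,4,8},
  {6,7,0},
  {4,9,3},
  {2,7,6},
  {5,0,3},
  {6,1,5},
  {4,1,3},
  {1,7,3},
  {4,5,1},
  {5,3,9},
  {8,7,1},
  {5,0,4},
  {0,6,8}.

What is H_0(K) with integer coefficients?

Take the total order 0 < 1 < 2 < 3 < 4 < 5 < 6 < 7 < 8 < 9 on the vertex set. Then K (dimension 2) consists of the simplices:

  0-simplices (10): [0], [1], [2], [3], [4], [5], [6], [7], [8], [9]
  1-simplices (30): (30 of them)
  2-simplices (20): (20 of them)

so the chain groups are C_0 ≅ Z^10, C_1 ≅ Z^30, C_2 ≅ Z^20.

Boundary ∂_1: C_1 → C_0 sends each edge [p,q] (with p < q) to q − p. For instance
  ∂[5,6] = [6] − [5].
This gives a 10×30 integer matrix of rank 9; reducing to Smith normal form yields diagonal entries (1,1,1,1,1,1,1,1,1).

Boundary ∂_2: C_2 → C_1 acts by ∂[p,q,r] = [q,r] − [p,r] + [p,q]. For instance
  ∂[1,5,6] = [5,6] − [1,6] + [1,5],
  ∂[2,6,7] = [6,7] − [2,7] + [2,6].
The resulting 30×20 matrix has rank 20, and its Smith normal form has invariant factors (1,1,1,1,1,1,1,1,1,1,1,1,1,1,1,1,1,1,1,2).

Now H_k = ker ∂_k / im ∂_{k+1}, so:

  H_0: rank C_0 − rank ∂_1 = 10 − 9 = 1, and the invariant factors of ∂_1 are all 1, so H_0 = Z.

H_0 ≅ Z.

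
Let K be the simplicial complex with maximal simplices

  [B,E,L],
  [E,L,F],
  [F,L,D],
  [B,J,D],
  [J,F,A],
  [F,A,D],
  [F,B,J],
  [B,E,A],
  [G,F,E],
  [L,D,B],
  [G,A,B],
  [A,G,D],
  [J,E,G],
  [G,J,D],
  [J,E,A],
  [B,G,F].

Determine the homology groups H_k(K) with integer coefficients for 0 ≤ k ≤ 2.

Fix the vertex order A < B < D < E < F < G < J < L and write every simplex with vertices in increasing order. Then dim K = 2 and the simplices of K are:

  0-simplices (8): A, B, D, E, F, G, J, L
  1-simplices (24): AB, AD, AE, AF, AG, AJ, BD, BE, BF, BG, BJ, BL, DF, DG, DJ, DL, EF, EG, EJ, EL, FG, FJ, FL, GJ
  2-simplices (16): ABE, ABG, ADF, ADG, AEJ, AFJ, BDJ, BDL, BEL, BFG, BFJ, DFL, DGJ, EFG, EFL, EGJ

giving chain groups C_0 ≅ Z^8, C_1 ≅ Z^24, C_2 ≅ Z^16.

∂_1: C_1 → C_0 maps an edge to its endpoints' difference, ∂[p,q] = q − p. For instance
  ∂EF = F − E.
As a 8×24 matrix over Z this has rank 7, with invariant factors (1,1,1,1,1,1,1).

Boundary ∂_2: C_2 → C_1 sends each 2-simplex [p,q,r] to [q,r] − [p,r] + [p,q]. For instance
  ∂BEL = EL − BL + BE,
  ∂BDL = DL − BL + BD.
This gives a 24×16 integer matrix of rank 15; reducing to Smith normal form yields diagonal entries (1,1,1,1,1,1,1,1,1,1,1,1,1,1,1).

From H_k ≅ ker(∂_k) / im(∂_{k+1}) we obtain:

  H_0: rank C_0 − rank ∂_1 = 8 − 7 = 1, and the invariant factors of ∂_1 are all 1, so H_0 = Z.
  H_1: rank ker ∂_1 − rank ∂_2 = (24 − 7) − 15 = 2, and the invariant factors of ∂_2 are all 1, so H_1 = Z^2.
  H_2: rank ker ∂_2 − rank ∂_3 = (16 − 15) − 0 = 1, and there is no ∂_3, so H_2 = Z.

H_0 = Z,  H_1 = Z^2,  H_2 = Z.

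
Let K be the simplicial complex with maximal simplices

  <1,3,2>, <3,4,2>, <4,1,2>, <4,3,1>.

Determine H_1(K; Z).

K has 4 vertices, 6 edges, 4 triangles.
rank ∂_1 = 3, rank ∂_2 = 3 ⇒ b_1 = 6 − 3 − 3 = 0; all invariant factors of ∂_2 are 1 so no torsion. So H_1 = 0.

H_1 ≅ 0.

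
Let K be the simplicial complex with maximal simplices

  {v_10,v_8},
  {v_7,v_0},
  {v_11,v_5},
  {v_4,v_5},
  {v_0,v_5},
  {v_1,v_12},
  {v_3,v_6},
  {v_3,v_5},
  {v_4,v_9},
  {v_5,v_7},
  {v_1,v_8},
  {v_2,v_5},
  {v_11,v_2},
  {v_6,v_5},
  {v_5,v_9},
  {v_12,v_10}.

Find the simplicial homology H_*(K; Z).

Fix the vertex order v_0 < v_1 < v_2 < v_3 < v_4 < v_5 < v_6 < v_7 < v_8 < v_9 < v_10 < v_11 < v_12 and write every simplex with vertices in increasing order. Then dim K = 1 and the simplices of K are:

  0-simplices (13): [v_0], [v_1], [v_2], [v_3], [v_4], [v_5], [v_6], [v_7], [v_8], [v_9], [v_10], [v_11], [v_12]
  1-simplices (16): (16 of them)

Hence C_0 ≅ Z^13, C_1 ≅ Z^16.

The boundary map ∂_1: C_1 → C_0 maps an edge to its endpoints' difference, ∂[p,q] = q − p.
As a 13×16 matrix over Z this has rank 11, with invariant factors (1,1,1,1,1,1,1,1,1,1,1).

Now H_k = ker ∂_k / im ∂_{k+1}, so:

  H_0: rank C_0 − rank ∂_1 = 13 − 11 = 2, and the invariant factors of ∂_1 are all 1, so H_0 = Z^2.
  H_1: rank ker ∂_1 − rank ∂_2 = (16 − 11) − 0 = 5, and there is no ∂_2, so H_1 = Z^5.

(K is a triangulation of the disjoint union of the circle S^1 and a wedge of 4 circles.)

H_0 = Z^2,  H_1 = Z^5.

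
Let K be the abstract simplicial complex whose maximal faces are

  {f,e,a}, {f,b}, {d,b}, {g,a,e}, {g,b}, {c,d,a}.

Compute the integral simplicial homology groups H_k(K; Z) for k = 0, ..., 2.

H_0 = Z,  H_1 = Z^2,  H_2 = 0.

K has 7 vertices, 11 edges, 3 triangles.
rank ∂_0 = 0, rank ∂_1 = 6 ⇒ b_0 = 7 − 0 − 6 = 1; all invariant factors of ∂_1 are 1 so no torsion. So H_0 = Z.
rank ∂_1 = 6, rank ∂_2 = 3 ⇒ b_1 = 11 − 6 − 3 = 2; all invariant factors of ∂_2 are 1 so no torsion. So H_1 = Z^2.
rank ∂_2 = 3, rank ∂_3 = 0 ⇒ b_2 = 3 − 3 − 0 = 0. So H_2 = 0.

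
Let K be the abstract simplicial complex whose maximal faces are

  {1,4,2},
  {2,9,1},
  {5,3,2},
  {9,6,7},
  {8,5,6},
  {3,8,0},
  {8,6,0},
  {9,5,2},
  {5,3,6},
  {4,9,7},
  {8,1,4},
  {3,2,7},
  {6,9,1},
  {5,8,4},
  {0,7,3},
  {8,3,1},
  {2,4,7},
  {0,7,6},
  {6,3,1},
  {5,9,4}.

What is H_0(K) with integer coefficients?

K has 10 vertices, 30 edges, 20 triangles.
rank ∂_0 = 0, rank ∂_1 = 9 ⇒ b_0 = 10 − 0 − 9 = 1; all invariant factors of ∂_1 are 1 so no torsion. So H_0 ≅ Z.

H_0 ≅ Z.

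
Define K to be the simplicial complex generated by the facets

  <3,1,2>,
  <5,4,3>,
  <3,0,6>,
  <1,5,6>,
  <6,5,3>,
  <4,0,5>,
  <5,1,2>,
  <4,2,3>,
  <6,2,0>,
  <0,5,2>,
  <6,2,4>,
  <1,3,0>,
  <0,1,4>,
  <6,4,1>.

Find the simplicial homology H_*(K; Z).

H_0 = Z,  H_1 = Z^2,  H_2 = Z.

We work with the vertex ordering 0 < 1 < 2 < 3 < 4 < 5 < 6. The simplices of K, each written with vertices in increasing order, are:

  0-simplices (7): [0], [1], [2], [3], [4], [5], [6]
  1-simplices (21): [0,1], [0,2], [0,3], [0,4], [0,5], [0,6], [1,2], [1,3], [1,4], [1,5], [1,6], [2,3], [2,4], [2,5], [2,6], [3,4], [3,5], [3,6], [4,5], [4,6], [5,6]
  2-simplices (14): [0,1,3], [0,1,4], [0,2,5], [0,2,6], [0,3,6], [0,4,5], [1,2,3], [1,2,5], [1,4,6], [1,5,6], [2,3,4], [2,4,6], [3,4,5], [3,5,6]

giving chain groups C_0 ≅ Z^7, C_1 ≅ Z^21, C_2 ≅ Z^14.

∂_1: C_1 → C_0 sends each edge [p,q] (with p < q) to q − p.
The 7×21 boundary matrix has rank 6 and Smith normal form diag(1,1,1,1,1,1).

Boundary ∂_2: C_2 → C_1 sends each 2-simplex [p,q,r] to [q,r] − [p,r] + [p,q]. For instance
  ∂[1,5,6] = [5,6] − [1,6] + [1,5],
  ∂[3,5,6] = [5,6] − [3,6] + [3,5].
The resulting 21×14 matrix has rank 13, and its Smith normal form has invariant factors (1,1,1,1,1,1,1,1,1,1,1,1,1).

Computing H_k = (kernel of ∂_k) / (image of ∂_{k+1}):

  H_0: rank C_0 − rank ∂_1 = 7 − 6 = 1, and the invariant factors of ∂_1 are all 1, so H_0 = Z.
  H_1: rank ker ∂_1 − rank ∂_2 = (21 − 6) − 13 = 2, and the invariant factors of ∂_2 are all 1, so H_1 = Z^2.
  H_2: rank ker ∂_2 − rank ∂_3 = (14 − 13) − 0 = 1, and there is no ∂_3, so H_2 = Z.

As a check, the Euler characteristic is 7 − 21 + 14 = 0, which agrees with 1 − 2 + 1 = 0.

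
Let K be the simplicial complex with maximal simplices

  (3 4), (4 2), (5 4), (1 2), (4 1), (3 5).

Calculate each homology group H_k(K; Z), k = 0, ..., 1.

We work with the vertex ordering 1 < 2 < 3 < 4 < 5. The simplices of K, each written with vertices in increasing order, are:

  0-simplices (5): [1], [2], [3], [4], [5]
  1-simplices (6): [1,2], [1,4], [2,4], [3,4], [3,5], [4,5]

Hence C_0 ≅ Z^5, C_1 ≅ Z^6.

Boundary ∂_1: C_1 → C_0 sends each edge [p,q] (with p < q) to q − p. For instance
  ∂[4,5] = [5] − [4].
As a 5×6 matrix over Z this has rank 4, with invariant factors (1,1,1,1).

From H_k ≅ ker(∂_k) / im(∂_{k+1}) we obtain:

  H_0: rank C_0 − rank ∂_1 = 5 − 4 = 1, and the invariant factors of ∂_1 are all 1, so H_0 = Z.
  H_1: rank ker ∂_1 − rank ∂_2 = (6 − 4) − 0 = 2, and there is no ∂_2, so H_1 = Z^2.

(K is a triangulation of a wedge of 2 circles.)

H_0 = Z,  H_1 = Z^2.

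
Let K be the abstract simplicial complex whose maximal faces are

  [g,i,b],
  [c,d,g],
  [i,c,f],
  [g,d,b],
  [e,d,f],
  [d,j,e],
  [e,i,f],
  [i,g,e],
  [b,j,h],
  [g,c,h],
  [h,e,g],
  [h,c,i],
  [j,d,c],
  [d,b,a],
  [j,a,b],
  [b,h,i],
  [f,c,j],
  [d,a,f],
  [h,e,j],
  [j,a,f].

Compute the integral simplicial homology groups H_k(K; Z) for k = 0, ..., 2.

Take the total order a < b < c < d < e < f < g < h < i < j on the vertex set. Then K (dimension 2) consists of the simplices:

  0-simplices (10): a, b, c, d, e, f, g, h, i, j
  1-simplices (30): ab, ad, af, aj, bd, bg, bh, bi, bj, cd, cf, cg, ch, ci, cj, de, df, dg, dj, ef, eg, eh, ei, ej, fi, fj, gh, gi, hi, hj
  2-simplices (20): abd, abj, adf, afj, bdg, bgi, bhi, bhj, cdg, cdj, cfi, cfj, cgh, chi, def, dej, efi, egh, egi, ehj

giving chain groups C_0 ≅ Z^10, C_1 ≅ Z^30, C_2 ≅ Z^20.

∂_1: C_1 → C_0 is given by ∂[p,q] = [q] − [p]. For instance
  ∂ej = j − e.
The resulting 10×30 matrix has rank 9, and its Smith normal form has invariant factors (1,1,1,1,1,1,1,1,1).

Boundary ∂_2: C_2 → C_1 maps a triangle to the signed sum of its edges. For instance
  ∂bdg = dg − bg + bd,
  ∂bhi = hi − bi + bh.
As a 30×20 matrix over Z this has rank 20, with invariant factors (1,1,1,1,1,1,1,1,1,1,1,1,1,1,1,1,1,1,1,2).

Now H_k = ker ∂_k / im ∂_{k+1}, so:

  H_0: rank C_0 − rank ∂_1 = 10 − 9 = 1, and the invariant factors of ∂_1 are all 1, so H_0 = Z.
  H_1: rank ker ∂_1 − rank ∂_2 = (30 − 9) − 20 = 1, and ∂_2 has invariant factor 2 > 1, so H_1 = Z ⊕ Z/2Z.
  H_2: rank ker ∂_2 − rank ∂_3 = (20 − 20) − 0 = 0, and there is no ∂_3, so H_2 = 0.

H_0 = Z,  H_1 = Z ⊕ Z/2Z,  H_2 = 0.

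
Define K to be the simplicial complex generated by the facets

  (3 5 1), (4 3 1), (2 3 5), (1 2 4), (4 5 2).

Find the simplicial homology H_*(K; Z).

K has 5 vertices, 10 edges, 5 triangles.
rank ∂_0 = 0, rank ∂_1 = 4 ⇒ b_0 = 5 − 0 − 4 = 1; all invariant factors of ∂_1 are 1 so no torsion. So H_0 = Z.
rank ∂_1 = 4, rank ∂_2 = 5 ⇒ b_1 = 10 − 4 − 5 = 1; all invariant factors of ∂_2 are 1 so no torsion. So H_1 = Z.
rank ∂_2 = 5, rank ∂_3 = 0 ⇒ b_2 = 5 − 5 − 0 = 0. So H_2 = 0.

H_0 ≅ Z,  H_1 ≅ Z,  H_2 = 0.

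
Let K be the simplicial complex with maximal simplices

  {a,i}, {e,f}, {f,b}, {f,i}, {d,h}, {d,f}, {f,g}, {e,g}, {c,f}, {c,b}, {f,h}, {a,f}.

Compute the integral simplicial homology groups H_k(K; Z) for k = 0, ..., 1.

K has 9 vertices, 12 edges.
rank ∂_0 = 0, rank ∂_1 = 8 ⇒ b_0 = 9 − 0 − 8 = 1; all invariant factors of ∂_1 are 1 so no torsion. So H_0 = Z.
rank ∂_1 = 8, rank ∂_2 = 0 ⇒ b_1 = 12 − 8 − 0 = 4. So H_1 = Z^4.

H_0 = Z,  H_1 = Z^4.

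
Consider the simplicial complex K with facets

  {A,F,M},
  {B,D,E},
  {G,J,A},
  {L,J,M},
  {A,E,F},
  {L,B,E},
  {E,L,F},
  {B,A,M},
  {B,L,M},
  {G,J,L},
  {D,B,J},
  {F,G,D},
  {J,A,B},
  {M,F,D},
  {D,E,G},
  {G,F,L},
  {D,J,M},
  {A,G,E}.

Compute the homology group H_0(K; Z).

H_0 ≅ Z.

We work with the vertex ordering A < B < D < E < F < G < J < L < M. The simplices of K, each written with vertices in increasing order, are:

  0-simplices (9): A, B, D, E, F, G, J, L, M
  1-simplices (27): AB, AE, AF, AG, AJ, AM, BD, BE, BJ, BL, BM, DE, DF, DG, DJ, DM, EF, EG, EL, FG, FL, FM, GJ, GL, JL, JM, LM
  2-simplices (18): ABJ, ABM, AEF, AEG, AFM, AGJ, BDE, BDJ, BEL, BLM, DEG, DFG, DFM, DJM, EFL, FGL, GJL, JLM

so the chain groups are C_0 ≅ Z^9, C_1 ≅ Z^27, C_2 ≅ Z^18.

∂_1: C_1 → C_0 sends each edge [p,q] (with p < q) to q − p.
As a 9×27 matrix over Z this has rank 8, with invariant factors (1,1,1,1,1,1,1,1).

∂_2: C_2 → C_1 acts by ∂[p,q,r] = [q,r] − [p,r] + [p,q]. For instance
  ∂DFM = FM − DM + DF,
  ∂AGJ = GJ − AJ + AG.
The 27×18 boundary matrix has rank 18 and Smith normal form diag(1,1,1,1,1,1,1,1,1,1,1,1,1,1,1,1,1,2).

From H_k ≅ ker(∂_k) / im(∂_{k+1}) we obtain:

  H_0: rank C_0 − rank ∂_1 = 9 − 8 = 1, and the invariant factors of ∂_1 are all 1, so H_0 = Z.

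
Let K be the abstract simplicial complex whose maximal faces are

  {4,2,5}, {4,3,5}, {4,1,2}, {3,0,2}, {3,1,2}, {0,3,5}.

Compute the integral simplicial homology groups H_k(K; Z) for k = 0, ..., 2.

H_0 ≅ Z,  H_1 ≅ Z,  H_2 = 0.

Fix the vertex order 0 < 1 < 2 < 3 < 4 < 5 and write every simplex with vertices in increasing order. Then dim K = 2 and the simplices of K are:

  0-simplices (6): [0], [1], [2], [3], [4], [5]
  1-simplices (12): [0,2], [0,3], [0,5], [1,2], [1,3], [1,4], [2,3], [2,4], [2,5], [3,4], [3,5], [4,5]
  2-simplices (6): [0,2,3], [0,3,5], [1,2,3], [1,2,4], [2,4,5], [3,4,5]

giving chain groups C_0 ≅ Z^6, C_1 ≅ Z^12, C_2 ≅ Z^6.

∂_1: C_1 → C_0 maps an edge to its endpoints' difference, ∂[p,q] = q − p. For instance
  ∂[4,5] = [5] − [4].
The 6×12 boundary matrix has rank 5 and Smith normal form diag(1,1,1,1,1).

∂_2: C_2 → C_1 sends each 2-simplex [p,q,r] to [q,r] − [p,r] + [p,q]. For instance
  ∂[0,2,3] = [2,3] − [0,3] + [0,2],
  ∂[1,2,4] = [2,4] − [1,4] + [1,2].
This gives a 12×6 integer matrix of rank 6; reducing to Smith normal form yields diagonal entries (1,1,1,1,1,1).

Now H_k = ker ∂_k / im ∂_{k+1}, so:

  H_0: rank C_0 − rank ∂_1 = 6 − 5 = 1, and the invariant factors of ∂_1 are all 1, so H_0 ≅ Z.
  H_1: rank ker ∂_1 − rank ∂_2 = (12 − 5) − 6 = 1, and the invariant factors of ∂_2 are all 1, so H_1 ≅ Z.
  H_2: rank ker ∂_2 − rank ∂_3 = (6 − 6) − 0 = 0, and there is no ∂_3, so H_2 ≅ 0.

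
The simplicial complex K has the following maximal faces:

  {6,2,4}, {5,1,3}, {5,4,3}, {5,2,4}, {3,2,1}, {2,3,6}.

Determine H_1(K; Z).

H_1 ≅ Z.

We work with the vertex ordering 1 < 2 < 3 < 4 < 5 < 6. The simplices of K, each written with vertices in increasing order, are:

  0-simplices (6): [1], [2], [3], [4], [5], [6]
  1-simplices (12): [1,2], [1,3], [1,5], [2,3], [2,4], [2,5], [2,6], [3,4], [3,5], [3,6], [4,5], [4,6]
  2-simplices (6): [1,2,3], [1,3,5], [2,3,6], [2,4,5], [2,4,6], [3,4,5]

Hence C_0 ≅ Z^6, C_1 ≅ Z^12, C_2 ≅ Z^6.

∂_1: C_1 → C_0 sends each edge [p,q] (with p < q) to q − p. For instance
  ∂[2,3] = [3] − [2].
The resulting 6×12 matrix has rank 5, and its Smith normal form has invariant factors (1,1,1,1,1).

Boundary ∂_2: C_2 → C_1 sends each 2-simplex [p,q,r] to [q,r] − [p,r] + [p,q]. For instance
  ∂[1,2,3] = [2,3] − [1,3] + [1,2],
  ∂[2,4,6] = [4,6] − [2,6] + [2,4].
The resulting 12×6 matrix has rank 6, and its Smith normal form has invariant factors (1,1,1,1,1,1).

Now H_k = ker ∂_k / im ∂_{k+1}, so:

  H_1: rank ker ∂_1 − rank ∂_2 = (12 − 5) − 6 = 1, and the invariant factors of ∂_2 are all 1, so H_1 = Z.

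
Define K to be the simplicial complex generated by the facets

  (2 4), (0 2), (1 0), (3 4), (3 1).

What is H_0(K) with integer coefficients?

H_0 = Z.

Fix the vertex order 0 < 1 < 2 < 3 < 4 and write every simplex with vertices in increasing order. Then dim K = 1 and the simplices of K are:

  0-simplices (5): [0], [1], [2], [3], [4]
  1-simplices (5): [0,1], [0,2], [1,3], [2,4], [3,4]

Hence C_0 ≅ Z^5, C_1 ≅ Z^5.

Boundary ∂_1: C_1 → C_0 is given by ∂[p,q] = [q] − [p]. For instance
  ∂[2,4] = [4] − [2].
The 5×5 boundary matrix has rank 4 and Smith normal form diag(1,1,1,1).

From H_k ≅ ker(∂_k) / im(∂_{k+1}) we obtain:

  H_0: rank C_0 − rank ∂_1 = 5 − 4 = 1, and the invariant factors of ∂_1 are all 1, so H_0 ≅ Z.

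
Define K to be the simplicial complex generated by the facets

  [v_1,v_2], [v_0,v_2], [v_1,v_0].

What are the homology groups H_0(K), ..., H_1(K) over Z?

K has 3 vertices, 3 edges.
rank ∂_0 = 0, rank ∂_1 = 2 ⇒ b_0 = 3 − 0 − 2 = 1; all invariant factors of ∂_1 are 1 so no torsion. So H_0 = Z.
rank ∂_1 = 2, rank ∂_2 = 0 ⇒ b_1 = 3 − 2 − 0 = 1. So H_1 = Z.

H_0 = Z,  H_1 = Z.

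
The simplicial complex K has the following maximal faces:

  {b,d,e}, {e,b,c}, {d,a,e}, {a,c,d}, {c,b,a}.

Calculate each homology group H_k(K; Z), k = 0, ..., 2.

Order the vertices as a < b < c < d < e. Listing each simplex with vertices in this order, K has dimension 2 with simplices:

  0-simplices (5): a, b, c, d, e
  1-simplices (10): ab, ac, ad, ae, bc, bd, be, cd, ce, de
  2-simplices (5): abc, acd, ade, bce, bde

giving chain groups C_0 ≅ Z^5, C_1 ≅ Z^10, C_2 ≅ Z^5.

The boundary map ∂_1: C_1 → C_0 sends each edge [p,q] (with p < q) to q − p. For instance
  ∂ae = e − a.
As a 5×10 matrix over Z this has rank 4, with invariant factors (1,1,1,1).

Boundary ∂_2: C_2 → C_1 maps a triangle to the signed sum of its edges. For instance
  ∂bde = de − be + bd,
  ∂abc = bc − ac + ab.
The resulting 10×5 matrix has rank 5, and its Smith normal form has invariant factors (1,1,1,1,1).

Computing H_k = (kernel of ∂_k) / (image of ∂_{k+1}):

  H_0: rank C_0 − rank ∂_1 = 5 − 4 = 1, and the invariant factors of ∂_1 are all 1, so H_0 ≅ Z.
  H_1: rank ker ∂_1 − rank ∂_2 = (10 − 4) − 5 = 1, and the invariant factors of ∂_2 are all 1, so H_1 ≅ Z.
  H_2: rank ker ∂_2 − rank ∂_3 = (5 − 5) − 0 = 0, and there is no ∂_3, so H_2 ≅ 0.

As a check, the Euler characteristic is 5 − 10 + 5 = 0, which agrees with 1 − 1 + 0 = 0.

H_0 ≅ Z,  H_1 ≅ Z,  H_2 = 0.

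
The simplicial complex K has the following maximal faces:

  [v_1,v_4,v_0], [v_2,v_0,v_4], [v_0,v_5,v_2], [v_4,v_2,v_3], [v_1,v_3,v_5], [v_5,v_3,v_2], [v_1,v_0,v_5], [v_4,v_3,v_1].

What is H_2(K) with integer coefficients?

H_2 = Z.

Take the total order v_0 < v_1 < v_2 < v_3 < v_4 < v_5 on the vertex set. Then K (dimension 2) consists of the simplices:

  0-simplices (6): [v_0], [v_1], [v_2], [v_3], [v_4], [v_5]
  1-simplices (12): [v_0,v_1], [v_0,v_2], [v_0,v_4], [v_0,v_5], [v_1,v_3], [v_1,v_4], [v_1,v_5], [v_2,v_3], [v_2,v_4], [v_2,v_5], [v_3,v_4], [v_3,v_5]
  2-simplices (8): [v_0,v_1,v_4], [v_0,v_1,v_5], [v_0,v_2,v_4], [v_0,v_2,v_5], [v_1,v_3,v_4], [v_1,v_3,v_5], [v_2,v_3,v_4], [v_2,v_3,v_5]

giving chain groups C_0 ≅ Z^6, C_1 ≅ Z^12, C_2 ≅ Z^8.

The boundary map ∂_1: C_1 → C_0 maps an edge to its endpoints' difference, ∂[p,q] = q − p. For instance
  ∂[v_3,v_5] = [v_5] − [v_3].
The 6×12 boundary matrix has rank 5 and Smith normal form diag(1,1,1,1,1).

The boundary map ∂_2: C_2 → C_1 maps a triangle to the signed sum of its edges. For instance
  ∂[v_0,v_1,v_5] = [v_1,v_5] − [v_0,v_5] + [v_0,v_1],
  ∂[v_2,v_3,v_4] = [v_3,v_4] − [v_2,v_4] + [v_2,v_3].
The 12×8 boundary matrix has rank 7 and Smith normal form diag(1,1,1,1,1,1,1).

Reading off H_k = ker ∂_k / im ∂_{k+1}:

  H_2: rank ker ∂_2 − rank ∂_3 = (8 − 7) − 0 = 1, and there is no ∂_3, so H_2 = Z.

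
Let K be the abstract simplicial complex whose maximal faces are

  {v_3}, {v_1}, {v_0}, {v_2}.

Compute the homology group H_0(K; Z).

We work with the vertex ordering v_0 < v_1 < v_2 < v_3. The simplices of K, each written with vertices in increasing order, are:

  0-simplices (4): [v_0], [v_1], [v_2], [v_3]

so the chain groups are C_0 ≅ Z^4.

From H_k ≅ ker(∂_k) / im(∂_{k+1}) we obtain:

  H_0: rank C_0 − rank ∂_1 = 4 − 0 = 4, and there is no ∂_1, so H_0 = Z^4.

(K is a triangulation of a set of 4 points.)

H_0 ≅ Z^4.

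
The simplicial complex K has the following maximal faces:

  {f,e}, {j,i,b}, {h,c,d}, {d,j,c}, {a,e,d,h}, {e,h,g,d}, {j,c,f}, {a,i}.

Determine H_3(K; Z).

Take the total order a < b < c < d < e < f < g < h < i < j on the vertex set. Then K (dimension 3) consists of the simplices:

  0-simplices (10): a, b, c, d, e, f, g, h, i, j
  1-simplices (20): ad, ae, ah, ai, bi, bj, cd, cf, ch, cj, de, dg, dh, dj, ef, eg, eh, fj, gh, ij
  2-simplices (11): ade, adh, aeh, bij, cdh, cdj, cfj, deg, deh, dgh, egh
  3-simplices (2): adeh, degh

so the chain groups are C_0 ≅ Z^10, C_1 ≅ Z^20, C_2 ≅ Z^11, C_3 ≅ Z^2.

∂_1: C_1 → C_0 sends each edge [p,q] (with p < q) to q − p. For instance
  ∂dj = j − d.
The resulting 10×20 matrix has rank 9, and its Smith normal form has invariant factors (1,1,1,1,1,1,1,1,1).

∂_2: C_2 → C_1 acts by ∂[p,q,r] = [q,r] − [p,r] + [p,q]. For instance
  ∂cfj = fj − cj + cf,
  ∂dgh = gh − dh + dg.
As a 20×11 matrix over Z this has rank 9, with invariant factors (1,1,1,1,1,1,1,1,1).

Boundary ∂_3: C_3 → C_2 sends each 3-simplex σ to the alternating sum Σ_i (−1)^i (σ with its i-th vertex removed). For instance
  ∂adeh = deh − aeh + adh − ade,
  ∂degh = egh − dgh + deh − deg.
The resulting 11×2 matrix has rank 2, and its Smith normal form has invariant factors (1,1).

From H_k ≅ ker(∂_k) / im(∂_{k+1}) we obtain:

  H_3: rank ker ∂_3 − rank ∂_4 = (2 − 2) − 0 = 0, and there is no ∂_4, so H_3 = 0.

H_3 = 0.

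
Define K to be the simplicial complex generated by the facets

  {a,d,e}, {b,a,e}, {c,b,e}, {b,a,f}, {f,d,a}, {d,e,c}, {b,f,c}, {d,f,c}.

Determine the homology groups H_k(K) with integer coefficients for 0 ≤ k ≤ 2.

H_0 ≅ Z,  H_1 = 0,  H_2 ≅ Z.

Fix the vertex order a < b < c < d < e < f and write every simplex with vertices in increasing order. Then dim K = 2 and the simplices of K are:

  0-simplices (6): a, b, c, d, e, f
  1-simplices (12): ab, ad, ae, af, bc, be, bf, cd, ce, cf, de, df
  2-simplices (8): abe, abf, ade, adf, bce, bcf, cde, cdf

so the chain groups are C_0 ≅ Z^6, C_1 ≅ Z^12, C_2 ≅ Z^8.

The boundary map ∂_1: C_1 → C_0 is given by ∂[p,q] = [q] − [p]. For instance
  ∂ae = e − a.
The 6×12 boundary matrix has rank 5 and Smith normal form diag(1,1,1,1,1).

The boundary map ∂_2: C_2 → C_1 sends each 2-simplex [p,q,r] to [q,r] − [p,r] + [p,q]. For instance
  ∂abf = bf − af + ab,
  ∂cde = de − ce + cd.
The resulting 12×8 matrix has rank 7, and its Smith normal form has invariant factors (1,1,1,1,1,1,1).

From H_k ≅ ker(∂_k) / im(∂_{k+1}) we obtain:

  H_0: rank C_0 − rank ∂_1 = 6 − 5 = 1, and the invariant factors of ∂_1 are all 1, so H_0 = Z.
  H_1: rank ker ∂_1 − rank ∂_2 = (12 − 5) − 7 = 0, and the invariant factors of ∂_2 are all 1, so H_1 = 0.
  H_2: rank ker ∂_2 − rank ∂_3 = (8 − 7) − 0 = 1, and there is no ∂_3, so H_2 = Z.

(K is a triangulation of the 2-sphere S^2.)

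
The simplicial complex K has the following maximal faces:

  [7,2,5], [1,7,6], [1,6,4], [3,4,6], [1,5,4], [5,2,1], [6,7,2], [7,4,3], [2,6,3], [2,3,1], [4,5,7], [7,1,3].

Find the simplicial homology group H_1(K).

H_1 = Z/2.

Fix the vertex order 1 < 2 < 3 < 4 < 5 < 6 < 7 and write every simplex with vertices in increasing order. Then dim K = 2 and the simplices of K are:

  0-simplices (7): [1], [2], [3], [4], [5], [6], [7]
  1-simplices (18): [1,2], [1,3], [1,4], [1,5], [1,6], [1,7], [2,3], [2,5], [2,6], [2,7], [3,4], [3,6], [3,7], [4,5], [4,6], [4,7], [5,7], [6,7]
  2-simplices (12): [1,2,3], [1,2,5], [1,3,7], [1,4,5], [1,4,6], [1,6,7], [2,3,6], [2,5,7], [2,6,7], [3,4,6], [3,4,7], [4,5,7]

so the chain groups are C_0 ≅ Z^7, C_1 ≅ Z^18, C_2 ≅ Z^12.

Boundary ∂_1: C_1 → C_0 sends each edge [p,q] (with p < q) to q − p. For instance
  ∂[1,7] = [7] − [1].
The resulting 7×18 matrix has rank 6, and its Smith normal form has invariant factors (1,1,1,1,1,1).

Boundary ∂_2: C_2 → C_1 acts by ∂[p,q,r] = [q,r] − [p,r] + [p,q]. For instance
  ∂[1,4,5] = [4,5] − [1,5] + [1,4],
  ∂[2,5,7] = [5,7] − [2,7] + [2,5].
The 18×12 boundary matrix has rank 12 and Smith normal form diag(1,1,1,1,1,1,1,1,1,1,1,2).

Now H_k = ker ∂_k / im ∂_{k+1}, so:

  H_1: rank ker ∂_1 − rank ∂_2 = (18 − 6) − 12 = 0, and ∂_2 has invariant factor 2 > 1, so H_1 = Z/2.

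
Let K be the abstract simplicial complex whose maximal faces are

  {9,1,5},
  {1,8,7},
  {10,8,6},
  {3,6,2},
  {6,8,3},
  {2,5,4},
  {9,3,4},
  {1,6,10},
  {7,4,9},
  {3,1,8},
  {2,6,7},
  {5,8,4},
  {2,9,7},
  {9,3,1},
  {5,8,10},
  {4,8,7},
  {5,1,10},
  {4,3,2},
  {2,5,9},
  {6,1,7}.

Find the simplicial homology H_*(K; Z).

Take the total order 1 < 2 < 3 < 4 < 5 < 6 < 7 < 8 < 9 < 10 on the vertex set. Then K (dimension 2) consists of the simplices:

  0-simplices (10): [1], [2], [3], [4], [5], [6], [7], [8], [9], [10]
  1-simplices (30): (30 of them)
  2-simplices (20): (20 of them)

so the chain groups are C_0 ≅ Z^10, C_1 ≅ Z^30, C_2 ≅ Z^20.

Boundary ∂_1: C_1 → C_0 maps an edge to its endpoints' difference, ∂[p,q] = q − p.
The resulting 10×30 matrix has rank 9, and its Smith normal form has invariant factors (1,1,1,1,1,1,1,1,1).

The boundary map ∂_2: C_2 → C_1 sends each 2-simplex [p,q,r] to [q,r] − [p,r] + [p,q]. For instance
  ∂[1,6,7] = [6,7] − [1,7] + [1,6],
  ∂[5,8,10] = [8,10] − [5,10] + [5,8].
This gives a 30×20 integer matrix of rank 20; reducing to Smith normal form yields diagonal entries (1,1,1,1,1,1,1,1,1,1,1,1,1,1,1,1,1,1,1,2).

Reading off H_k = ker ∂_k / im ∂_{k+1}:

  H_0: rank C_0 − rank ∂_1 = 10 − 9 = 1, and the invariant factors of ∂_1 are all 1, so H_0 = Z.
  H_1: rank ker ∂_1 − rank ∂_2 = (30 − 9) − 20 = 1, and ∂_2 has invariant factor 2 > 1, so H_1 = Z ⊕ Z/2.
  H_2: rank ker ∂_2 − rank ∂_3 = (20 − 20) − 0 = 0, and there is no ∂_3, so H_2 = 0.

H_0 = Z,  H_1 = Z ⊕ Z/2,  H_2 = 0.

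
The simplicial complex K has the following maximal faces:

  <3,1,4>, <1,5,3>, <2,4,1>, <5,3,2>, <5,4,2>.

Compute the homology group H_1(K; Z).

H_1 ≅ Z.

We work with the vertex ordering 1 < 2 < 3 < 4 < 5. The simplices of K, each written with vertices in increasing order, are:

  0-simplices (5): [1], [2], [3], [4], [5]
  1-simplices (10): [1,2], [1,3], [1,4], [1,5], [2,3], [2,4], [2,5], [3,4], [3,5], [4,5]
  2-simplices (5): [1,2,4], [1,3,4], [1,3,5], [2,3,5], [2,4,5]

so the chain groups are C_0 ≅ Z^5, C_1 ≅ Z^10, C_2 ≅ Z^5.

∂_1: C_1 → C_0 maps an edge to its endpoints' difference, ∂[p,q] = q − p. For instance
  ∂[2,3] = [3] − [2].
This gives a 5×10 integer matrix of rank 4; reducing to Smith normal form yields diagonal entries (1,1,1,1).

The boundary map ∂_2: C_2 → C_1 acts by ∂[p,q,r] = [q,r] − [p,r] + [p,q]. For instance
  ∂[2,4,5] = [4,5] − [2,5] + [2,4],
  ∂[1,3,4] = [3,4] − [1,4] + [1,3].
The resulting 10×5 matrix has rank 5, and its Smith normal form has invariant factors (1,1,1,1,1).

Now H_k = ker ∂_k / im ∂_{k+1}, so:

  H_1: rank ker ∂_1 − rank ∂_2 = (10 − 4) − 5 = 1, and the invariant factors of ∂_2 are all 1, so H_1 = Z.

(K is a triangulation of the Möbius band.)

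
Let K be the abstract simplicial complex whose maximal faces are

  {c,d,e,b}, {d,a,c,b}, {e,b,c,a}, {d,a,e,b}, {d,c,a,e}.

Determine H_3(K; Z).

H_3 = Z.

Take the total order a < b < c < d < e on the vertex set. Then K (dimension 3) consists of the simplices:

  0-simplices (5): a, b, c, d, e
  1-simplices (10): ab, ac, ad, ae, bc, bd, be, cd, ce, de
  2-simplices (10): abc, abd, abe, acd, ace, ade, bcd, bce, bde, cde
  3-simplices (5): abcd, abce, abde, acde, bcde

Hence C_0 ≅ Z^5, C_1 ≅ Z^10, C_2 ≅ Z^10, C_3 ≅ Z^5.

The boundary map ∂_1: C_1 → C_0 maps an edge to its endpoints' difference, ∂[p,q] = q − p.
The 5×10 boundary matrix has rank 4 and Smith normal form diag(1,1,1,1).

The boundary map ∂_2: C_2 → C_1 maps a triangle to the signed sum of its edges. For instance
  ∂bcd = cd − bd + bc,
  ∂abc = bc − ac + ab.
The resulting 10×10 matrix has rank 6, and its Smith normal form has invariant factors (1,1,1,1,1,1).

∂_3: C_3 → C_2 sends each 3-simplex σ to the alternating sum Σ_i (−1)^i (σ with its i-th vertex removed). For instance
  ∂abde = bde − ade + abe − abd,
  ∂abcd = bcd − acd + abd − abc.
The 10×5 boundary matrix has rank 4 and Smith normal form diag(1,1,1,1).

Now H_k = ker ∂_k / im ∂_{k+1}, so:

  H_3: rank ker ∂_3 − rank ∂_4 = (5 − 4) − 0 = 1, and there is no ∂_4, so H_3 ≅ Z.

(K is a triangulation of the 3-sphere S^3.)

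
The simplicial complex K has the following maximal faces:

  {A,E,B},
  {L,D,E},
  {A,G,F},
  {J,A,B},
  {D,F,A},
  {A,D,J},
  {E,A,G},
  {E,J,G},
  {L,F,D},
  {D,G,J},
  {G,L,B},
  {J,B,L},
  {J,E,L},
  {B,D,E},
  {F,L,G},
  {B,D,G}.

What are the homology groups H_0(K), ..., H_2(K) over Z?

Fix the vertex order A < B < D < E < F < G < J < L and write every simplex with vertices in increasing order. Then dim K = 2 and the simplices of K are:

  0-simplices (8): A, B, D, E, F, G, J, L
  1-simplices (24): AB, AD, AE, AF, AG, AJ, BD, BE, BG, BJ, BL, DE, DF, DG, DJ, DL, EG, EJ, EL, FG, FL, GJ, GL, JL
  2-simplices (16): ABE, ABJ, ADF, ADJ, AEG, AFG, BDE, BDG, BGL, BJL, DEL, DFL, DGJ, EGJ, EJL, FGL

Hence C_0 ≅ Z^8, C_1 ≅ Z^24, C_2 ≅ Z^16.

Boundary ∂_1: C_1 → C_0 sends each edge [p,q] (with p < q) to q − p. For instance
  ∂AG = G − A.
The 8×24 boundary matrix has rank 7 and Smith normal form diag(1,1,1,1,1,1,1).

Boundary ∂_2: C_2 → C_1 sends each 2-simplex [p,q,r] to [q,r] − [p,r] + [p,q]. For instance
  ∂ABE = BE − AE + AB,
  ∂FGL = GL − FL + FG.
As a 24×16 matrix over Z this has rank 15, with invariant factors (1,1,1,1,1,1,1,1,1,1,1,1,1,1,1).

From H_k ≅ ker(∂_k) / im(∂_{k+1}) we obtain:

  H_0: rank C_0 − rank ∂_1 = 8 − 7 = 1, and the invariant factors of ∂_1 are all 1, so H_0 ≅ Z.
  H_1: rank ker ∂_1 − rank ∂_2 = (24 − 7) − 15 = 2, and the invariant factors of ∂_2 are all 1, so H_1 ≅ Z^2.
  H_2: rank ker ∂_2 − rank ∂_3 = (16 − 15) − 0 = 1, and there is no ∂_3, so H_2 ≅ Z.

As a check, the Euler characteristic is 8 − 24 + 16 = 0, which agrees with 1 − 2 + 1 = 0.

H_0 ≅ Z,  H_1 ≅ Z^2,  H_2 ≅ Z.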